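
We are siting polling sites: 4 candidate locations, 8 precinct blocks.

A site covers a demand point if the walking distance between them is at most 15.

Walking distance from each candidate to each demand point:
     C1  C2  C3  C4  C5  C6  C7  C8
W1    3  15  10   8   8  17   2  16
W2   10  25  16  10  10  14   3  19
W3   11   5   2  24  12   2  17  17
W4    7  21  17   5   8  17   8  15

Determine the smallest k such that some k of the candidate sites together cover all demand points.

Coverage sets (demand points within 15 of each site):
  W1: {C1, C2, C3, C4, C5, C7}
  W2: {C1, C4, C5, C6, C7}
  W3: {C1, C2, C3, C5, C6}
  W4: {C1, C4, C5, C7, C8}
No single site covers all 8 demand points.
But {W3, W4} covers everything, so the minimum is 2.

2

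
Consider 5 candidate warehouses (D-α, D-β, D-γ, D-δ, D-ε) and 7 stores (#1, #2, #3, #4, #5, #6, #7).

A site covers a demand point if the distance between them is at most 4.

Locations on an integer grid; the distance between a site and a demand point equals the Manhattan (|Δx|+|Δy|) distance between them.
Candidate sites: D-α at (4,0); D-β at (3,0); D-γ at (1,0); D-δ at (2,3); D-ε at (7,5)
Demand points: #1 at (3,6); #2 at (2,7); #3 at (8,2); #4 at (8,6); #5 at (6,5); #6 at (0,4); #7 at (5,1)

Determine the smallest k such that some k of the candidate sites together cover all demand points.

3

Coverage sets (demand points within 4 of each site):
  D-α: {#7}
  D-β: {#7}
  D-γ: {}
  D-δ: {#1, #2, #6}
  D-ε: {#3, #4, #5}
No 2 sites suffice: every size-2 union leaves at least one demand point uncovered.
But {D-α, D-δ, D-ε} covers everything, so the minimum is 3.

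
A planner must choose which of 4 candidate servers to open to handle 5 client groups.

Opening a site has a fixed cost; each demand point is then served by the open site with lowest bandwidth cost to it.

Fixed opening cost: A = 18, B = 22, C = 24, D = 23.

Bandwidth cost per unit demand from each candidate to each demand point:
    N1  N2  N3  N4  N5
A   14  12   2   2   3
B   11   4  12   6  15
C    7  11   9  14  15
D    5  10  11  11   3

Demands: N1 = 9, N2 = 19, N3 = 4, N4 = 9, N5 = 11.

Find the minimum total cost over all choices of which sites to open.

243

Open {A, B, D}: assign each demand point to its cheapest open site.
  N1→D 9×5=45, N2→B 19×4=76, N3→A 4×2=8, N4→A 9×2=18, N5→A 11×3=33
  bandwidth cost 180, fixed 63 → total 243.
Compare {A, B, C}: bandwidth cost 198 + fixed 64 = 262.
Compare {A, B, C, D}: bandwidth cost 180 + fixed 87 = 267.
Compare {A, B}: bandwidth cost 234 + fixed 40 = 274.
All other subsets cost ≥ 262. Minimum total cost: 243.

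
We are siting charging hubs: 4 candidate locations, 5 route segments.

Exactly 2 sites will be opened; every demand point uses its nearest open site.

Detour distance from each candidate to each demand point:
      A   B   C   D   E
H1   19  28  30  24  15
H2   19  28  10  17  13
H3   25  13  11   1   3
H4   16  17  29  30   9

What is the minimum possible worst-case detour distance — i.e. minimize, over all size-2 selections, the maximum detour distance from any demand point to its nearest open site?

Open {H3, H4}.
  Farthest demand point is A at detour distance 16 (to H4); all others are ≤ 16.
With {H2, H4} the worst case is 17.
With {H1, H3} the worst case is 19.
No size-2 selection achieves below 16.

16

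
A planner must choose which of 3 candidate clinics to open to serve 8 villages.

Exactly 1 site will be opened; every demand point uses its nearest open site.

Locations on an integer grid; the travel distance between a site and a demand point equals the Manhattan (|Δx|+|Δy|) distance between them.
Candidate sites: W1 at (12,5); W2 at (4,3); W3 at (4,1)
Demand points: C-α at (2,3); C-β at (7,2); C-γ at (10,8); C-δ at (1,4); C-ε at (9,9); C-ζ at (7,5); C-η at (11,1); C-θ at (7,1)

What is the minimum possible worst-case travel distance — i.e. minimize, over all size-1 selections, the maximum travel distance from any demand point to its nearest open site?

11

Open {W2}.
  Farthest demand point is C-γ at travel distance 11 (to W2); all others are ≤ 11.
With {W1} the worst case is 12.
With {W3} the worst case is 13.
No size-1 selection achieves below 11.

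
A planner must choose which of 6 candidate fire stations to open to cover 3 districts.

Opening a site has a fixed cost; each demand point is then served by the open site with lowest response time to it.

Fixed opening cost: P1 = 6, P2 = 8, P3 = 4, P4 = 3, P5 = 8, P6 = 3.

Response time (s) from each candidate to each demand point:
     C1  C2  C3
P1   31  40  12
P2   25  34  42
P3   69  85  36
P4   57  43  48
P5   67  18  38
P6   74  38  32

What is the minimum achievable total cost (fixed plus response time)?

75

Open {P1, P5}: assign each demand point to its cheapest open site.
  C1→P1 31, C2→P5 18, C3→P1 12
  response time 61, fixed 14 → total 75.
Compare {P1, P2, P5}: response time 55 + fixed 22 = 77.
Compare {P1, P4, P5}: response time 61 + fixed 17 = 78.
Compare {P1, P5, P6}: response time 61 + fixed 17 = 78.
All other subsets cost ≥ 77. Minimum total cost: 75.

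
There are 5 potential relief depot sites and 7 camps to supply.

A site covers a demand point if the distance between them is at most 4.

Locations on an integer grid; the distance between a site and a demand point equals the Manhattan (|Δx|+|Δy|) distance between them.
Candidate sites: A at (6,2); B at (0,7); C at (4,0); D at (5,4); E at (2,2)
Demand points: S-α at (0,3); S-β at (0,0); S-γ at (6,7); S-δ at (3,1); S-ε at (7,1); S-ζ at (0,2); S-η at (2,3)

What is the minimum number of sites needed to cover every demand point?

Coverage sets (demand points within 4 of each site):
  A: {S-δ, S-ε}
  B: {S-α}
  C: {S-β, S-δ, S-ε}
  D: {S-γ, S-η}
  E: {S-α, S-β, S-δ, S-ζ, S-η}
No 2 sites suffice: every size-2 union leaves at least one demand point uncovered.
But {A, D, E} covers everything, so the minimum is 3.

3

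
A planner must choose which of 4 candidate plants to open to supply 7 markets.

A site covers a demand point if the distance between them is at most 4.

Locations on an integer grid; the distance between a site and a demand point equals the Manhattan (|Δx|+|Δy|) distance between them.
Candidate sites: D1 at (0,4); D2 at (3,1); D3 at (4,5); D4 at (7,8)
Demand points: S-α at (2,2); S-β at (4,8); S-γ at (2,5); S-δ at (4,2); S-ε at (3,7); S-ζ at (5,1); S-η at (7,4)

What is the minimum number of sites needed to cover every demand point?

Coverage sets (demand points within 4 of each site):
  D1: {S-α, S-γ}
  D2: {S-α, S-δ, S-ζ}
  D3: {S-β, S-γ, S-δ, S-ε, S-η}
  D4: {S-β, S-η}
No single site covers all 7 demand points.
But {D2, D3} covers everything, so the minimum is 2.

2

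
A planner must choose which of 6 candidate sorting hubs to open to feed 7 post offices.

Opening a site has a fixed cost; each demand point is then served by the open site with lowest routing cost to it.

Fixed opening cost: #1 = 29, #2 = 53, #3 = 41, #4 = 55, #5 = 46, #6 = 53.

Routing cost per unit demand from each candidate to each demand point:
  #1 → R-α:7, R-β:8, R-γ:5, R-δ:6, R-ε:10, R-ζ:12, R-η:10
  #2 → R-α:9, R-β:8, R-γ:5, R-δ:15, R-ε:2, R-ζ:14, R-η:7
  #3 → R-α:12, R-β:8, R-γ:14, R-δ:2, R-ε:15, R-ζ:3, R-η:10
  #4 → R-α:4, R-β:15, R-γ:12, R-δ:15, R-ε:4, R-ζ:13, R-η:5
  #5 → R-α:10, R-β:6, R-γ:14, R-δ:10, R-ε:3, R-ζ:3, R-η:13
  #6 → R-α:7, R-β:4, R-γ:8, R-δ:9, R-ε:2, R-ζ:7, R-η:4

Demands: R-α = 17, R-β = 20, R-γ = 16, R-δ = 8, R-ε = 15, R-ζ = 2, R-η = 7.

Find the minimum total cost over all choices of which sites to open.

Open {#1, #6}: assign each demand point to its cheapest open site.
  R-α→#1 17×7=119, R-β→#6 20×4=80, R-γ→#1 16×5=80, R-δ→#1 8×6=48, R-ε→#6 15×2=30, R-ζ→#6 2×7=14, R-η→#6 7×4=28
  routing cost 399, fixed 82 → total 481.
Compare {#1, #3, #6}: routing cost 359 + fixed 123 = 482.
Compare {#1, #4, #6}: routing cost 348 + fixed 137 = 485.
Compare {#1, #3, #4, #6}: routing cost 308 + fixed 178 = 486.
All other subsets cost ≥ 482. Minimum total cost: 481.

481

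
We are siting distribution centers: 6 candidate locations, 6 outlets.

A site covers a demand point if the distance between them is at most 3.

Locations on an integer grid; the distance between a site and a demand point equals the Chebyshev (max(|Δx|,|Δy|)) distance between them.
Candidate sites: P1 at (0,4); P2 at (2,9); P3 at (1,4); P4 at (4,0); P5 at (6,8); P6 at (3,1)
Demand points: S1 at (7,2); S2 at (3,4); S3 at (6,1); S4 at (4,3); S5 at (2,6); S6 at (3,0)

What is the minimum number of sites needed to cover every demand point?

Coverage sets (demand points within 3 of each site):
  P1: {S2, S5}
  P2: {S5}
  P3: {S2, S4, S5}
  P4: {S1, S3, S4, S6}
  P5: {}
  P6: {S2, S3, S4, S6}
No single site covers all 6 demand points.
But {P1, P4} covers everything, so the minimum is 2.

2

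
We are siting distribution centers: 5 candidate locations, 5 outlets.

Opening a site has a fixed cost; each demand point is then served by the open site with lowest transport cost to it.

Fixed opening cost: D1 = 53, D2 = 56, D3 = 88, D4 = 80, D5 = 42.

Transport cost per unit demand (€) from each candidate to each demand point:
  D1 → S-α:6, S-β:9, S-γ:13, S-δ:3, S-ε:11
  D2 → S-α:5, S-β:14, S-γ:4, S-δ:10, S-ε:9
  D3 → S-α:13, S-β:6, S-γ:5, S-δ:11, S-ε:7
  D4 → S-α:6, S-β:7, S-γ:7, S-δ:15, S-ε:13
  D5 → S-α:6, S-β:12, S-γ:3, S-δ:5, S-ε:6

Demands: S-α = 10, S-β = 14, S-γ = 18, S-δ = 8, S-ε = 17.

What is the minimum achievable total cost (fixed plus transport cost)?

461

Open {D1, D5}: assign each demand point to its cheapest open site.
  S-α→D1 10×6=60, S-β→D1 14×9=126, S-γ→D5 18×3=54, S-δ→D1 8×3=24, S-ε→D5 17×6=102
  transport cost 366, fixed 95 → total 461.
Compare {D5}: transport cost 424 + fixed 42 = 466.
Compare {D3, D5}: transport cost 340 + fixed 130 = 470.
Compare {D4, D5}: transport cost 354 + fixed 122 = 476.
All other subsets cost ≥ 466. Minimum total cost: 461.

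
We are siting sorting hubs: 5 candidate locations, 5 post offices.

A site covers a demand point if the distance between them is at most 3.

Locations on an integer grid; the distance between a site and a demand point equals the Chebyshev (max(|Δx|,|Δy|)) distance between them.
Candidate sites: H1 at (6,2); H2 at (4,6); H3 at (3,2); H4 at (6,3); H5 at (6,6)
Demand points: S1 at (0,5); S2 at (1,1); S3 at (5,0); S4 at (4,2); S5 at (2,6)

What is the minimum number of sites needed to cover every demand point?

2

Coverage sets (demand points within 3 of each site):
  H1: {S3, S4}
  H2: {S5}
  H3: {S1, S2, S3, S4}
  H4: {S3, S4}
  H5: {}
No single site covers all 5 demand points.
But {H2, H3} covers everything, so the minimum is 2.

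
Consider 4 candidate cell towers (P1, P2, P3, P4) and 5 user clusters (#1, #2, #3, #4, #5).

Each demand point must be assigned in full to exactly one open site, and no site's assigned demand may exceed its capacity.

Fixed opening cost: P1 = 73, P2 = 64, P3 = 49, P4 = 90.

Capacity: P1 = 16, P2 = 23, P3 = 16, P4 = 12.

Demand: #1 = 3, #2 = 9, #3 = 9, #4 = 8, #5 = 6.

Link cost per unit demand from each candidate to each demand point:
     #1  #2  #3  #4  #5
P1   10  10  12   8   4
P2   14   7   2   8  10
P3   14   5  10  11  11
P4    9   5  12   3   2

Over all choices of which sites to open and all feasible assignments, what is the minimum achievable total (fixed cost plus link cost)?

Open {P2, P3}; cheapest assignment that respects the capacities:
  P2 (cap 23, load 23): #3, #4, #5 — cost 9×2 + 8×8 + 6×10 = 142
  P3 (cap 16, load 12): #1, #2 — cost 3×14 + 9×5 = 87
  Shipping 229, fixed 113 → total 342.
  Any other capacity-feasible assignment to {P2, P3} ships for at least 229.
Compare {P1, P2}: its best feasible assignment gives total 348.
Compare {P1, P2, P3}: its best feasible assignment gives total 367.
Every other set of open sites that can feasibly serve all demand totals ≥ 348 even under its best assignment. Minimum: 342.

342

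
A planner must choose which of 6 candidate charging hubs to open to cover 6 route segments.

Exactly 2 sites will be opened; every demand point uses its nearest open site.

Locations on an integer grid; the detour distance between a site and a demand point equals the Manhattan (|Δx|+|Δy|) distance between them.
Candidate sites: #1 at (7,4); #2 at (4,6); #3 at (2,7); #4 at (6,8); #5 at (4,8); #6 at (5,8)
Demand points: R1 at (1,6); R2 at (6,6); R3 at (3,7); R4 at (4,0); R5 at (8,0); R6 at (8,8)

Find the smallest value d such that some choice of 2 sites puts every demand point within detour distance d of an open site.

Open {#1, #2}.
  Farthest demand point is R4 at detour distance 6 (to #2); all others are ≤ 6.
With {#1, #3} the worst case is 7.
With {#1, #4} the worst case is 7.
No size-2 selection achieves below 6.

6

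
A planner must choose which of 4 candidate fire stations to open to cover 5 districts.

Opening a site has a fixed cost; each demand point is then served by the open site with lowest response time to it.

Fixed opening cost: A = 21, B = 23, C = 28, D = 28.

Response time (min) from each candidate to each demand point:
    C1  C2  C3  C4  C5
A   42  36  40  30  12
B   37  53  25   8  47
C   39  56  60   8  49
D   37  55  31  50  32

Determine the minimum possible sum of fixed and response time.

Open {A, B}: assign each demand point to its cheapest open site.
  C1→B 37, C2→A 36, C3→B 25, C4→B 8, C5→A 12
  response time 118, fixed 44 → total 162.
Compare {A}: response time 160 + fixed 21 = 181.
Compare {A, C}: response time 135 + fixed 49 = 184.
Compare {A, B, C}: response time 118 + fixed 72 = 190.
All other subsets cost ≥ 181. Minimum total cost: 162.

162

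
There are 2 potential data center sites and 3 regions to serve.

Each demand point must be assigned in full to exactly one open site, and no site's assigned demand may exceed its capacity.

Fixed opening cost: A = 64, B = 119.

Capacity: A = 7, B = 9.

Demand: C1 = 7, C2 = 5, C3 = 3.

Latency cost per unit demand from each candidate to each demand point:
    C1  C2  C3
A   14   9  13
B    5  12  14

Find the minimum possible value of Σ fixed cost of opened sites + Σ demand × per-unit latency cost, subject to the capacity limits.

383

Open {A, B}; cheapest assignment that respects the capacities:
  A (cap 7, load 7): C1 — cost 7×14 = 98
  B (cap 9, load 8): C2, C3 — cost 5×12 + 3×14 = 102
  Shipping 200, fixed 183 → total 383.
  Any other capacity-feasible assignment to {A, B} ships for at least 200.
Total demand is 15 and no other set of sites has combined capacity ≥ 15, so {A, B} is the only feasible choice of open sites. Minimum: 383.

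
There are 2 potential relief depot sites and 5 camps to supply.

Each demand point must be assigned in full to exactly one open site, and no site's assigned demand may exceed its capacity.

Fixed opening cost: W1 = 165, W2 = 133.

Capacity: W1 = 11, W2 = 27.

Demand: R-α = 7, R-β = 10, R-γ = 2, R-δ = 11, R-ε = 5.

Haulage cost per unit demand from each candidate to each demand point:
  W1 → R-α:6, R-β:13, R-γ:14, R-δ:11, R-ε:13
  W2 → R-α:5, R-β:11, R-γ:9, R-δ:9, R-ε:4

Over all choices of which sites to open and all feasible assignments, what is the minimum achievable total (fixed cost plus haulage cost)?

597

Open {W1, W2}; cheapest assignment that respects the capacities:
  W1 (cap 11, load 9): R-α, R-γ — cost 7×6 + 2×14 = 70
  W2 (cap 27, load 26): R-β, R-δ, R-ε — cost 10×11 + 11×9 + 5×4 = 229
  Shipping 299, fixed 298 → total 597.
  Any other capacity-feasible assignment to {W1, W2} ships for at least 299.
Total demand is 35 and no other set of sites has combined capacity ≥ 35, so {W1, W2} is the only feasible choice of open sites. Minimum: 597.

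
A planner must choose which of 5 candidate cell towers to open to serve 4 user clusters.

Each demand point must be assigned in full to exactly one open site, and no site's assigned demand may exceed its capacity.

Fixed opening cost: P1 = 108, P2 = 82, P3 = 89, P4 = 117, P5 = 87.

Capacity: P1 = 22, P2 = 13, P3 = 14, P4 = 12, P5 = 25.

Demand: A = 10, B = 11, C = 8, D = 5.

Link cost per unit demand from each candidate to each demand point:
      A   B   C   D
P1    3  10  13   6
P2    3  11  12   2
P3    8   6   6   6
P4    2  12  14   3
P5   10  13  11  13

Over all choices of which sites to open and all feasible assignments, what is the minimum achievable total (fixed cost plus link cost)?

Open {P1, P3}; cheapest assignment that respects the capacities:
  P1 (cap 22, load 21): A, B — cost 10×3 + 11×10 = 140
  P3 (cap 14, load 13): C, D — cost 8×6 + 5×6 = 78
  Shipping 218, fixed 197 → total 415.
  Any other capacity-feasible assignment to {P1, P3} ships for at least 218.
Compare {P1, P2}: its best feasible assignment gives total 436.
Compare {P1, P2, P3}: its best feasible assignment gives total 477.
Every other set of open sites that can feasibly serve all demand totals ≥ 436 even under its best assignment. Minimum: 415.

415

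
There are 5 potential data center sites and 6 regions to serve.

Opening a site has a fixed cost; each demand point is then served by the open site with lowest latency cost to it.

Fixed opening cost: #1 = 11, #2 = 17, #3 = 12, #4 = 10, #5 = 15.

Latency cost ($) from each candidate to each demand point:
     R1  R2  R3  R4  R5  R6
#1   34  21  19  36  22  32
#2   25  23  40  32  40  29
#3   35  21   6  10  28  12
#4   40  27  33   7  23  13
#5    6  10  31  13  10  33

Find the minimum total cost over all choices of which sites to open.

Open {#3, #5}: assign each demand point to its cheapest open site.
  R1→#5 6, R2→#5 10, R3→#3 6, R4→#3 10, R5→#5 10, R6→#3 12
  latency cost 54, fixed 27 → total 81.
Compare {#3, #4, #5}: latency cost 51 + fixed 37 = 88.
Compare {#1, #3, #5}: latency cost 54 + fixed 38 = 92.
Compare {#2, #3, #5}: latency cost 54 + fixed 44 = 98.
All other subsets cost ≥ 88. Minimum total cost: 81.

81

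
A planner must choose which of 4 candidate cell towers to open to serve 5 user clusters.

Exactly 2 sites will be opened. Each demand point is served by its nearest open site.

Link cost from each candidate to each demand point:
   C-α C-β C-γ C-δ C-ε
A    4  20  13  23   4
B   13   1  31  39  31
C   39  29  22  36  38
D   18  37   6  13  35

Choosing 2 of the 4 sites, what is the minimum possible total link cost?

45

Open {A, B}.
  C-α→A 4, C-β→B 1, C-γ→A 13, C-δ→A 23, C-ε→A 4  ⇒ total 45.
Compare {A, D}: total 47.
Compare {A, C}: total 64.
No size-2 selection does better; minimum is 45.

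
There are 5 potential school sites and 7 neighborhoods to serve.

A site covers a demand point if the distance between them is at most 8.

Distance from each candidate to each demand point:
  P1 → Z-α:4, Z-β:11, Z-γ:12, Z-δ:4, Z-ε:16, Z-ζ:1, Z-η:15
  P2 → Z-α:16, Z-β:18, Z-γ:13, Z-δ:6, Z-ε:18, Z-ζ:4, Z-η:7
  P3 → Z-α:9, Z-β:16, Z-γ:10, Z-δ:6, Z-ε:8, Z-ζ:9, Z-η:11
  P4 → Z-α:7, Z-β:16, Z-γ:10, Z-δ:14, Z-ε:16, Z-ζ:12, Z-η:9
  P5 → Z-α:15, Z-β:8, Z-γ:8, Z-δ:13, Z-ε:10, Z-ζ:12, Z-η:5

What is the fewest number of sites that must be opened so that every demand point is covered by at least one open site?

3

Coverage sets (demand points within 8 of each site):
  P1: {Z-α, Z-δ, Z-ζ}
  P2: {Z-δ, Z-ζ, Z-η}
  P3: {Z-δ, Z-ε}
  P4: {Z-α}
  P5: {Z-β, Z-γ, Z-η}
No 2 sites suffice: every size-2 union leaves at least one demand point uncovered.
But {P1, P3, P5} covers everything, so the minimum is 3.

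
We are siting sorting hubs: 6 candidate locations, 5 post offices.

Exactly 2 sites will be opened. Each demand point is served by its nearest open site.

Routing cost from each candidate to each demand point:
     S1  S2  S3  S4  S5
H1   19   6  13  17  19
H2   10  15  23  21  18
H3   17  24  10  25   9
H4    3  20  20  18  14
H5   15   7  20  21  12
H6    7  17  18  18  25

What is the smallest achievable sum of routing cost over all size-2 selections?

53

Open {H1, H4}.
  S1→H4 3, S2→H1 6, S3→H1 13, S4→H1 17, S5→H4 14  ⇒ total 53.
Compare {H1, H3}: total 59.
Compare {H3, H4}: total 60.
No size-2 selection does better; minimum is 53.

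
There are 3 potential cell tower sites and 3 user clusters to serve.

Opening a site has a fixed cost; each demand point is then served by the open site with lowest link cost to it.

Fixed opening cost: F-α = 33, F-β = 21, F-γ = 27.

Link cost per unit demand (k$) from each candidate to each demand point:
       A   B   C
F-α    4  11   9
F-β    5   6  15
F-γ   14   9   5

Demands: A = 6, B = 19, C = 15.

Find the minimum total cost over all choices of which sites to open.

Open {F-β, F-γ}: assign each demand point to its cheapest open site.
  A→F-β 6×5=30, B→F-β 19×6=114, C→F-γ 15×5=75
  link cost 219, fixed 48 → total 267.
Compare {F-α, F-β, F-γ}: link cost 213 + fixed 81 = 294.
Compare {F-α, F-β}: link cost 273 + fixed 54 = 327.
Compare {F-α, F-γ}: link cost 270 + fixed 60 = 330.
All other subsets cost ≥ 294. Minimum total cost: 267.

267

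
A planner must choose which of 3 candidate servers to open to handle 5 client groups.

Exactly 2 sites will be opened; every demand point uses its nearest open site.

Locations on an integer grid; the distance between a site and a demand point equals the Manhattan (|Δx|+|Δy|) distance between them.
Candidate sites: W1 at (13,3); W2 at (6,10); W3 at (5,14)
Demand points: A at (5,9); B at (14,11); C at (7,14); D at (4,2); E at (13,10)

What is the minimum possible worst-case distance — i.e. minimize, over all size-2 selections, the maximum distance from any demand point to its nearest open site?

10

Open {W1, W2}.
  Farthest demand point is D at distance 10 (to W1); all others are ≤ 10.
With {W1, W3} the worst case is 10.
With {W2, W3} the worst case is 10.
No size-2 selection achieves below 10.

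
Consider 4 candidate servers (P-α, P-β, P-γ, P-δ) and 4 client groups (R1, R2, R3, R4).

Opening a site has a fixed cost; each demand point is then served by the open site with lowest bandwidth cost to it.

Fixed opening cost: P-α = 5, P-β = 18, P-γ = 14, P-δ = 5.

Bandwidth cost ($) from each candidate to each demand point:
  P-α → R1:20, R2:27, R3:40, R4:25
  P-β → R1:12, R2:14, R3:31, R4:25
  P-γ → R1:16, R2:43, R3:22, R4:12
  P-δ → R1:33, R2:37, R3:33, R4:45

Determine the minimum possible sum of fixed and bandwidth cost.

Open {P-β, P-γ}: assign each demand point to its cheapest open site.
  R1→P-β 12, R2→P-β 14, R3→P-γ 22, R4→P-γ 12
  bandwidth cost 60, fixed 32 → total 92.
Compare {P-α, P-γ}: bandwidth cost 77 + fixed 19 = 96.
Compare {P-α, P-β, P-γ}: bandwidth cost 60 + fixed 37 = 97.
Compare {P-β, P-γ, P-δ}: bandwidth cost 60 + fixed 37 = 97.
All other subsets cost ≥ 96. Minimum total cost: 92.

92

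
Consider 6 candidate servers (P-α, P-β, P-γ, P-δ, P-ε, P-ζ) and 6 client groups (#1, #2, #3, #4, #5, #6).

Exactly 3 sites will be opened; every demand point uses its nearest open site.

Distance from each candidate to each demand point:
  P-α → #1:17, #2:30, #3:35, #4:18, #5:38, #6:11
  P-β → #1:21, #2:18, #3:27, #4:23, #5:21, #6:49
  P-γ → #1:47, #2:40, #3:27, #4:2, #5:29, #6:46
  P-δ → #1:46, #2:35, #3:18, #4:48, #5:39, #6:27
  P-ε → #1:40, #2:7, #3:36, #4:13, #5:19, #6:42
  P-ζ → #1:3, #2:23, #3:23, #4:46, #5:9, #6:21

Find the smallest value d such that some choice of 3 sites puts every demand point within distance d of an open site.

19

Open {P-α, P-δ, P-ε}.
  Farthest demand point is #5 at distance 19 (to P-ε); all others are ≤ 19.
With {P-α, P-β, P-δ} the worst case is 21.
With {P-δ, P-ε, P-ζ} the worst case is 21.
No size-3 selection achieves below 19.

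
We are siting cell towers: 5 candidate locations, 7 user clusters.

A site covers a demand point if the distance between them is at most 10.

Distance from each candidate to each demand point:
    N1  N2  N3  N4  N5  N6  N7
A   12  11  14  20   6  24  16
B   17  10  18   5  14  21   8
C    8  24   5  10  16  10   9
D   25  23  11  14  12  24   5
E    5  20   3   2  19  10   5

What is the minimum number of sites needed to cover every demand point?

Coverage sets (demand points within 10 of each site):
  A: {N5}
  B: {N2, N4, N7}
  C: {N1, N3, N4, N6, N7}
  D: {N7}
  E: {N1, N3, N4, N6, N7}
No 2 sites suffice: every size-2 union leaves at least one demand point uncovered.
But {A, B, C} covers everything, so the minimum is 3.

3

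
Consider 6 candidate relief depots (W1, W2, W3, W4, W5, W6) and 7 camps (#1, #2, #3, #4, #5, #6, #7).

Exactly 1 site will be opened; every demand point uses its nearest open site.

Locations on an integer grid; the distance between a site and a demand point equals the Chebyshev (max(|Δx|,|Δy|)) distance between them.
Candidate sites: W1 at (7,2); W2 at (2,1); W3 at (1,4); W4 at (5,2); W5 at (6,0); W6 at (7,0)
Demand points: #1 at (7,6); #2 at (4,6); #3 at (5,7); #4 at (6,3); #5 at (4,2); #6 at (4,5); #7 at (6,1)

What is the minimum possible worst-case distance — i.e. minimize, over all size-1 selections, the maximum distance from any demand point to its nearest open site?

Open {W1}.
  Farthest demand point is #3 at distance 5 (to W1); all others are ≤ 5.
With {W4} the worst case is 5.
With {W2} the worst case is 6.
No size-1 selection achieves below 5.

5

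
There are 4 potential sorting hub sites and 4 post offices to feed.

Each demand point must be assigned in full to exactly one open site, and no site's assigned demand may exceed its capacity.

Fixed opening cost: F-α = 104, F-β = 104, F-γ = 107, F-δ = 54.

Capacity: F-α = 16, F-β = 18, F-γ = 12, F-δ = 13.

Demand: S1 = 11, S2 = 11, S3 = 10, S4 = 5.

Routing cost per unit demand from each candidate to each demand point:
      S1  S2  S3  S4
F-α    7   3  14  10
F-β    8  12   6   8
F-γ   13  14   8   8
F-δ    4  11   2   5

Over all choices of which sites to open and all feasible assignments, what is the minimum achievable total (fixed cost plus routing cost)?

Open {F-α, F-β, F-δ}; cheapest assignment that respects the capacities:
  F-α (cap 16, load 11): S2 — cost 11×3 = 33
  F-β (cap 18, load 15): S3, S4 — cost 10×6 + 5×8 = 100
  F-δ (cap 13, load 11): S1 — cost 11×4 = 44
  Shipping 177, fixed 262 → total 439.
  Any other capacity-feasible assignment to {F-α, F-β, F-δ} ships for at least 177.
Compare {F-α, F-γ, F-δ}: its best feasible assignment gives total 472.
Compare {F-α, F-β, F-γ, F-δ}: its best feasible assignment gives total 546.
Every other set of open sites that can feasibly serve all demand totals ≥ 472 even under its best assignment. Minimum: 439.

439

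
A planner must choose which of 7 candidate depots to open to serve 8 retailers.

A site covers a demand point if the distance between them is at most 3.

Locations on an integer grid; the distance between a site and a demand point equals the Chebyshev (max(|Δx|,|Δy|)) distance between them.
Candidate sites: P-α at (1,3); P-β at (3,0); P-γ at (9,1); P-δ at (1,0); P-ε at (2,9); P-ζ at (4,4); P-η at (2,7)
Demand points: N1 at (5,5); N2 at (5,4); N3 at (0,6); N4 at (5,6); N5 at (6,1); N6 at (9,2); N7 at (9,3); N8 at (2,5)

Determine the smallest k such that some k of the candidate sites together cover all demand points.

2

Coverage sets (demand points within 3 of each site):
  P-α: {N3, N8}
  P-β: {N5}
  P-γ: {N5, N6, N7}
  P-δ: {}
  P-ε: {N3, N4}
  P-ζ: {N1, N2, N4, N5, N8}
  P-η: {N1, N2, N3, N4, N8}
No single site covers all 8 demand points.
But {P-γ, P-η} covers everything, so the minimum is 2.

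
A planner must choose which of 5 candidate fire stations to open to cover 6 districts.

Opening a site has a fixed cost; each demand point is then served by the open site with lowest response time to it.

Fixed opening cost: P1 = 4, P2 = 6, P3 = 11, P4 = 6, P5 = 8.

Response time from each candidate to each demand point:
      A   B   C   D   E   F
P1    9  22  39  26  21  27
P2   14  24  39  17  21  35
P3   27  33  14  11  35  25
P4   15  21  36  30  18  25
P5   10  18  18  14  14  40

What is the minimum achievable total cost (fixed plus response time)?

111

Open {P3, P5}: assign each demand point to its cheapest open site.
  A→P5 10, B→P5 18, C→P3 14, D→P3 11, E→P5 14, F→P3 25
  response time 92, fixed 19 → total 111.
Compare {P1, P5}: response time 100 + fixed 12 = 112.
Compare {P4, P5}: response time 99 + fixed 14 = 113.
Compare {P1, P3, P5}: response time 91 + fixed 23 = 114.
All other subsets cost ≥ 112. Minimum total cost: 111.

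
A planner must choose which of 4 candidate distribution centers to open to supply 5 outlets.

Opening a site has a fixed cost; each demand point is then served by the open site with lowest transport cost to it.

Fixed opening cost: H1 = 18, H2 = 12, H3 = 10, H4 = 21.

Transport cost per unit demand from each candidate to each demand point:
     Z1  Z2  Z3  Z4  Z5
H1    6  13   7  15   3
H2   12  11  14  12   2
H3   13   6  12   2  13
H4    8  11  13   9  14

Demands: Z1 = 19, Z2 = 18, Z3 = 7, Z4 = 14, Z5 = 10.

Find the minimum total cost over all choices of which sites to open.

357

Open {H1, H3}: assign each demand point to its cheapest open site.
  Z1→H1 19×6=114, Z2→H3 18×6=108, Z3→H1 7×7=49, Z4→H3 14×2=28, Z5→H1 10×3=30
  transport cost 329, fixed 28 → total 357.
Compare {H1, H2, H3}: transport cost 319 + fixed 40 = 359.
Compare {H1, H3, H4}: transport cost 329 + fixed 49 = 378.
Compare {H1, H2, H3, H4}: transport cost 319 + fixed 61 = 380.
All other subsets cost ≥ 359. Minimum total cost: 357.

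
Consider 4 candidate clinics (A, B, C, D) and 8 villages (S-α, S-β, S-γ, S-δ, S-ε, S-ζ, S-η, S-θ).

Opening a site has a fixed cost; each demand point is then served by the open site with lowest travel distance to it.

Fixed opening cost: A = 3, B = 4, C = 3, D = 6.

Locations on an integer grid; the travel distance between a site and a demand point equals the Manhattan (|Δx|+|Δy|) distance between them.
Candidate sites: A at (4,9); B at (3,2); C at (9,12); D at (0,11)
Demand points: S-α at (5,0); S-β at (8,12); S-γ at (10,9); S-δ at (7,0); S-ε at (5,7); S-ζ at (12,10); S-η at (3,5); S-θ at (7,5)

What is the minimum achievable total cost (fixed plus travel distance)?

Open {A, B, C}: assign each demand point to its cheapest open site.
  S-α→B 4, S-β→C 1, S-γ→C 4, S-δ→B 6, S-ε→A 3, S-ζ→C 5, S-η→B 3, S-θ→A 7
  travel distance 33, fixed 10 → total 43.
Compare {B, C}: travel distance 37 + fixed 7 = 44.
Compare {A, B, C, D}: travel distance 33 + fixed 16 = 49.
Compare {B, C, D}: travel distance 37 + fixed 13 = 50.
All other subsets cost ≥ 44. Minimum total cost: 43.

43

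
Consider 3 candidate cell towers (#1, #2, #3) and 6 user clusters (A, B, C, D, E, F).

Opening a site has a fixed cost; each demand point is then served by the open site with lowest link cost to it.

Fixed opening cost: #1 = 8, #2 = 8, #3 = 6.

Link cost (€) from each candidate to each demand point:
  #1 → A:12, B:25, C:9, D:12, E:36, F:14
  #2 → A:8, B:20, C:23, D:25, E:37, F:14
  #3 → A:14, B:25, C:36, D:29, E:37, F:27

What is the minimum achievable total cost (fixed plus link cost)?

115

Open {#1, #2}: assign each demand point to its cheapest open site.
  A→#2 8, B→#2 20, C→#1 9, D→#1 12, E→#1 36, F→#1 14
  link cost 99, fixed 16 → total 115.
Compare {#1}: link cost 108 + fixed 8 = 116.
Compare {#1, #2, #3}: link cost 99 + fixed 22 = 121.
Compare {#1, #3}: link cost 108 + fixed 14 = 122.
All other subsets cost ≥ 116. Minimum total cost: 115.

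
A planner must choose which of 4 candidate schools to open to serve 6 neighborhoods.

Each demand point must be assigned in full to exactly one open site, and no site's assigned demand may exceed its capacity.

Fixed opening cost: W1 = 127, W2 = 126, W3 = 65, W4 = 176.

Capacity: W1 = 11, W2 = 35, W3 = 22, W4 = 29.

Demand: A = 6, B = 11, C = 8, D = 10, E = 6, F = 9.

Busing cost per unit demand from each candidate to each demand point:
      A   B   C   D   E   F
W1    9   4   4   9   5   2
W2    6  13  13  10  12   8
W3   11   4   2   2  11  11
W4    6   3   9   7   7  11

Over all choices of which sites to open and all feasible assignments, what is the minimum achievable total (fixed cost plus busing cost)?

Open {W2, W3}; cheapest assignment that respects the capacities:
  W2 (cap 35, load 31): A, D, E, F — cost 6×6 + 10×10 + 6×12 + 9×8 = 280
  W3 (cap 22, load 19): B, C — cost 11×4 + 8×2 = 60
  Shipping 340, fixed 191 → total 531.
  Any other capacity-feasible assignment to {W2, W3} ships for at least 340.
Compare {W1, W3, W4}: its best feasible assignment gives total 533.
Compare {W3, W4}: its best feasible assignment gives total 554.
Every other set of open sites that can feasibly serve all demand totals ≥ 533 even under its best assignment. Minimum: 531.

531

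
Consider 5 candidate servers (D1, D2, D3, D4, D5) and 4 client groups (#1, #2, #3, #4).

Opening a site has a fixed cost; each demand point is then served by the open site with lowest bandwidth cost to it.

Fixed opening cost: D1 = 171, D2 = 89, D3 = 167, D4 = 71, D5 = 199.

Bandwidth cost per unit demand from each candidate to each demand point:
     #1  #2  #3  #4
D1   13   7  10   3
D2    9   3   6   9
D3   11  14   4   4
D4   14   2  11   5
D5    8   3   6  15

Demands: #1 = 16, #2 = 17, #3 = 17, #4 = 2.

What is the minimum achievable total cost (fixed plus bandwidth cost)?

Open {D2}: assign each demand point to its cheapest open site.
  #1→D2 16×9=144, #2→D2 17×3=51, #3→D2 17×6=102, #4→D2 2×9=18
  bandwidth cost 315, fixed 89 → total 404.
Compare {D2, D4}: bandwidth cost 290 + fixed 160 = 450.
Compare {D5}: bandwidth cost 311 + fixed 199 = 510.
Compare {D3, D4}: bandwidth cost 286 + fixed 238 = 524.
All other subsets cost ≥ 450. Minimum total cost: 404.

404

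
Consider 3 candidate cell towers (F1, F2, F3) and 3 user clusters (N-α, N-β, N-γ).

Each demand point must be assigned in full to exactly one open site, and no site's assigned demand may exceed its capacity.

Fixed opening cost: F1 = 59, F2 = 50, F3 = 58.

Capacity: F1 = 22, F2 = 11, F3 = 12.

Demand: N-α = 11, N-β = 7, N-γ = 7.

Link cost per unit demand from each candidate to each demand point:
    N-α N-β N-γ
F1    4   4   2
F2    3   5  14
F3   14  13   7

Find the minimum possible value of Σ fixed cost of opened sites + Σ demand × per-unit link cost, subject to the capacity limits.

Open {F1, F2}; cheapest assignment that respects the capacities:
  F1 (cap 22, load 14): N-β, N-γ — cost 7×4 + 7×2 = 42
  F2 (cap 11, load 11): N-α — cost 11×3 = 33
  Shipping 75, fixed 109 → total 184.
  Any other capacity-feasible assignment to {F1, F2} ships for at least 75.
Compare {F1, F3}: its best feasible assignment gives total 238.
Compare {F1, F2, F3}: its best feasible assignment gives total 242.
Every other set of open sites that can feasibly serve all demand totals ≥ 238 even under its best assignment. Minimum: 184.

184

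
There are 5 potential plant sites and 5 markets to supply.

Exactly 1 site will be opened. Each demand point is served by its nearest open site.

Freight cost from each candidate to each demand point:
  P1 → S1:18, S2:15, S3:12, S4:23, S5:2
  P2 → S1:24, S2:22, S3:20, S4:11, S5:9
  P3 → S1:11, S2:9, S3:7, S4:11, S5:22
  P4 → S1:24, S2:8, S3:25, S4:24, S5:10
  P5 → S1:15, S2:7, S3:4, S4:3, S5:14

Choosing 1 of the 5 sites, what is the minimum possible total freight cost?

43

Open {P5}.
  S1→P5 15, S2→P5 7, S3→P5 4, S4→P5 3, S5→P5 14  ⇒ total 43.
Compare {P3}: total 60.
Compare {P1}: total 70.
No size-1 selection does better; minimum is 43.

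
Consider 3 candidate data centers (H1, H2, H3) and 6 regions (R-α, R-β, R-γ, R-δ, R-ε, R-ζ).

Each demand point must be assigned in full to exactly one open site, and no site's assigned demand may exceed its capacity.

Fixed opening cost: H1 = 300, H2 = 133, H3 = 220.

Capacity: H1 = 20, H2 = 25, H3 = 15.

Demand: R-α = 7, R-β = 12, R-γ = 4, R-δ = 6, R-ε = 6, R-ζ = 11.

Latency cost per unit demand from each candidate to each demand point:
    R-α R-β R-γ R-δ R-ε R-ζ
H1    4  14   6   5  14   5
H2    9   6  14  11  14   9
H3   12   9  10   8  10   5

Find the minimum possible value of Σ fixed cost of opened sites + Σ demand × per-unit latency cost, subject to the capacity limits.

946

Open {H1, H2, H3}; cheapest assignment that respects the capacities:
  H1 (cap 20, load 17): R-α, R-γ, R-δ — cost 7×4 + 4×6 + 6×5 = 82
  H2 (cap 25, load 18): R-β, R-ε — cost 12×6 + 6×14 = 156
  H3 (cap 15, load 11): R-ζ — cost 11×5 = 55
  Shipping 293, fixed 653 → total 946.
  Any other capacity-feasible assignment to {H1, H2, H3} ships for at least 293.
Total demand is 46 and no other set of sites has combined capacity ≥ 46, so {H1, H2, H3} is the only feasible choice of open sites. Minimum: 946.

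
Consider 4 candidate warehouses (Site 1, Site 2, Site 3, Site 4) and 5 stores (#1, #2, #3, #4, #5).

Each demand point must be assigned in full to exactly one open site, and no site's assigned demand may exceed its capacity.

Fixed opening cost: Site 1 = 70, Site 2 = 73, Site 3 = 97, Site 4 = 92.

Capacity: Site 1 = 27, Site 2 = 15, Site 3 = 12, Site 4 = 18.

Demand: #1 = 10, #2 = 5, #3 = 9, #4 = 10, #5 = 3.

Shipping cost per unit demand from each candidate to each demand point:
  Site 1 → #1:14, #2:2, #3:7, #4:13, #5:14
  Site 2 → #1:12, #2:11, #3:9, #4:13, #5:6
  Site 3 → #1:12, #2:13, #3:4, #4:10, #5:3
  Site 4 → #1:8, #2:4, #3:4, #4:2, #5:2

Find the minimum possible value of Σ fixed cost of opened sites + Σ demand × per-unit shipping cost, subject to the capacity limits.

Open {Site 1, Site 4}; cheapest assignment that respects the capacities:
  Site 1 (cap 27, load 24): #1, #2, #3 — cost 10×14 + 5×2 + 9×7 = 213
  Site 4 (cap 18, load 13): #4, #5 — cost 10×2 + 3×2 = 26
  Shipping 239, fixed 162 → total 401.
  Any other capacity-feasible assignment to {Site 1, Site 4} ships for at least 239.
Compare {Site 1, Site 2, Site 4}: its best feasible assignment gives total 454.
Compare {Site 2, Site 3, Site 4}: its best feasible assignment gives total 464.
Every other set of open sites that can feasibly serve all demand totals ≥ 454 even under its best assignment. Minimum: 401.

401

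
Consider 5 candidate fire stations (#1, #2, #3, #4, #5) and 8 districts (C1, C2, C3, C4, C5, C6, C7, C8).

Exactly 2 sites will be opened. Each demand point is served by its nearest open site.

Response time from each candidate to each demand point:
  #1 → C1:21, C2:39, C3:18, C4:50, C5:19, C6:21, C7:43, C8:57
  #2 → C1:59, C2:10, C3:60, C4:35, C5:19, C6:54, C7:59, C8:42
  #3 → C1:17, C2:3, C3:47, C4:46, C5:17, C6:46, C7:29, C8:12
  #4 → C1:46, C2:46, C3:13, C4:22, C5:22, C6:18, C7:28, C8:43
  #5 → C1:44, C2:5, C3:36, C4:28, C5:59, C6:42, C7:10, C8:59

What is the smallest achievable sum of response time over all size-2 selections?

130

Open {#3, #4}.
  C1→#3 17, C2→#3 3, C3→#4 13, C4→#4 22, C5→#3 17, C6→#4 18, C7→#4 28, C8→#3 12  ⇒ total 130.
Compare {#1, #3}: total 163.
Compare {#3, #5}: total 165.
No size-2 selection does better; minimum is 130.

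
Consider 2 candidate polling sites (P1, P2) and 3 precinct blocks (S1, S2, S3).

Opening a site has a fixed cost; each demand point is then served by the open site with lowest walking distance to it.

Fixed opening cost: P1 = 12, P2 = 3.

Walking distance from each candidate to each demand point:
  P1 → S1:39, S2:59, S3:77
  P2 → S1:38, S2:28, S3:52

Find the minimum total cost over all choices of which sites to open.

121

Open {P2}: assign each demand point to its cheapest open site.
  S1→P2 38, S2→P2 28, S3→P2 52
  walking distance 118, fixed 3 → total 121.
Compare {P1, P2}: walking distance 118 + fixed 15 = 133.
Compare {P1}: walking distance 175 + fixed 12 = 187.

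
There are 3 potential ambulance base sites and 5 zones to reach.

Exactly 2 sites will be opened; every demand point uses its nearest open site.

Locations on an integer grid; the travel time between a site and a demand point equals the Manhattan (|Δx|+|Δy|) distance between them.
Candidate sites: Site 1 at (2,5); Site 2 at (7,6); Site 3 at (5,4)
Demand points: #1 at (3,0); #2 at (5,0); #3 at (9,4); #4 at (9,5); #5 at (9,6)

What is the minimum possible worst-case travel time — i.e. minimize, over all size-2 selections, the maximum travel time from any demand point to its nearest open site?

6

Open {Site 1, Site 3}.
  Farthest demand point is #1 at travel time 6 (to Site 1); all others are ≤ 6.
With {Site 2, Site 3} the worst case is 6.
With {Site 1, Site 2} the worst case is 8.
No size-2 selection achieves below 6.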